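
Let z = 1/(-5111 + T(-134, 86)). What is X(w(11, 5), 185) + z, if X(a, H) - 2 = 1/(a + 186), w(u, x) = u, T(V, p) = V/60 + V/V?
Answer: 60574055/30213299 ≈ 2.0049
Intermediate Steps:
T(V, p) = 1 + V/60 (T(V, p) = V*(1/60) + 1 = V/60 + 1 = 1 + V/60)
z = -30/153367 (z = 1/(-5111 + (1 + (1/60)*(-134))) = 1/(-5111 + (1 - 67/30)) = 1/(-5111 - 37/30) = 1/(-153367/30) = -30/153367 ≈ -0.00019561)
X(a, H) = 2 + 1/(186 + a) (X(a, H) = 2 + 1/(a + 186) = 2 + 1/(186 + a))
X(w(11, 5), 185) + z = (373 + 2*11)/(186 + 11) - 30/153367 = (373 + 22)/197 - 30/153367 = (1/197)*395 - 30/153367 = 395/197 - 30/153367 = 60574055/30213299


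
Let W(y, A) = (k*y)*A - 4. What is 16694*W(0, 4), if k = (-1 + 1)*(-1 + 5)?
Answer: -66776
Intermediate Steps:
k = 0 (k = 0*4 = 0)
W(y, A) = -4 (W(y, A) = (0*y)*A - 4 = 0*A - 4 = 0 - 4 = -4)
16694*W(0, 4) = 16694*(-4) = -66776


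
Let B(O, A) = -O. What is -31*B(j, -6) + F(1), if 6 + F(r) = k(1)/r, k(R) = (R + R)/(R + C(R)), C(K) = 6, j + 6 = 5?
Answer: -257/7 ≈ -36.714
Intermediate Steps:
j = -1 (j = -6 + 5 = -1)
k(R) = 2*R/(6 + R) (k(R) = (R + R)/(R + 6) = (2*R)/(6 + R) = 2*R/(6 + R))
F(r) = -6 + 2/(7*r) (F(r) = -6 + (2*1/(6 + 1))/r = -6 + (2*1/7)/r = -6 + (2*1*(⅐))/r = -6 + 2/(7*r))
-31*B(j, -6) + F(1) = -(-31)*(-1) + (-6 + (2/7)/1) = -31*1 + (-6 + (2/7)*1) = -31 + (-6 + 2/7) = -31 - 40/7 = -257/7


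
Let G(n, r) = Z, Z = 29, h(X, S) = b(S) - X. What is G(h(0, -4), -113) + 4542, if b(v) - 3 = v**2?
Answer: 4571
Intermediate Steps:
b(v) = 3 + v**2
h(X, S) = 3 + S**2 - X (h(X, S) = (3 + S**2) - X = 3 + S**2 - X)
G(n, r) = 29
G(h(0, -4), -113) + 4542 = 29 + 4542 = 4571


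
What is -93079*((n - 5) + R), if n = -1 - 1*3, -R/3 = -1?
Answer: 558474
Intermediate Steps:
R = 3 (R = -3*(-1) = 3)
n = -4 (n = -1 - 3 = -4)
-93079*((n - 5) + R) = -93079*((-4 - 5) + 3) = -93079*(-9 + 3) = -93079*(-6) = 558474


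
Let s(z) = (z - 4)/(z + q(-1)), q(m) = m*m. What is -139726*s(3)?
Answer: 69863/2 ≈ 34932.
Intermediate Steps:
q(m) = m²
s(z) = (-4 + z)/(1 + z) (s(z) = (z - 4)/(z + (-1)²) = (-4 + z)/(z + 1) = (-4 + z)/(1 + z))
-139726*s(3) = -139726*(-4 + 3)/(1 + 3) = -139726*(-1)/4 = -69863*(-1)/2 = -139726*(-¼) = 69863/2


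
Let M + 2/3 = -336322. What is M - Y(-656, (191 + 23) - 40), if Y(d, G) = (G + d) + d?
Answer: -1005554/3 ≈ -3.3518e+5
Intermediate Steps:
Y(d, G) = G + 2*d
M = -1008968/3 (M = -2/3 - 336322 = -1008968/3 ≈ -3.3632e+5)
M - Y(-656, (191 + 23) - 40) = -1008968/3 - (((191 + 23) - 40) + 2*(-656)) = -1008968/3 - ((214 - 40) - 1312) = -1008968/3 - (174 - 1312) = -1008968/3 - 1*(-1138) = -1008968/3 + 1138 = -1005554/3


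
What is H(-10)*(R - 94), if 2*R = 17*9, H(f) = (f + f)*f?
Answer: -3500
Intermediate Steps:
H(f) = 2*f**2 (H(f) = (2*f)*f = 2*f**2)
R = 153/2 (R = (17*9)/2 = (1/2)*153 = 153/2 ≈ 76.500)
H(-10)*(R - 94) = (2*(-10)**2)*(153/2 - 94) = (2*100)*(-35/2) = 200*(-35/2) = -3500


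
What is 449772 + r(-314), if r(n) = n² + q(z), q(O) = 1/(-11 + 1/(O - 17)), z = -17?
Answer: 205637966/375 ≈ 5.4837e+5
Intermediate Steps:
q(O) = 1/(-11 + 1/(-17 + O))
r(n) = -34/375 + n² (r(n) = n² + (17 - 1*(-17))/(-188 + 11*(-17)) = n² + (17 + 17)/(-188 - 187) = n² + 34/(-375) = n² - 1/375*34 = n² - 34/375 = -34/375 + n²)
449772 + r(-314) = 449772 + (-34/375 + (-314)²) = 449772 + (-34/375 + 98596) = 449772 + 36973466/375 = 205637966/375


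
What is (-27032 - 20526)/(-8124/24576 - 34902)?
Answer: 97398784/71479973 ≈ 1.3626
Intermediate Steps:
(-27032 - 20526)/(-8124/24576 - 34902) = -47558/(-8124*1/24576 - 34902) = -47558/(-677/2048 - 34902) = -47558/(-71479973/2048) = -47558*(-2048/71479973) = 97398784/71479973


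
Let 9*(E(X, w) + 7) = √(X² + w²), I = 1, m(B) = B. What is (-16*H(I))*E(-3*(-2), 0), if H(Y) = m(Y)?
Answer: 304/3 ≈ 101.33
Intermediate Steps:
E(X, w) = -7 + √(X² + w²)/9
H(Y) = Y
(-16*H(I))*E(-3*(-2), 0) = (-16*1)*(-7 + √((-3*(-2))² + 0²)/9) = -16*(-7 + √(6² + 0)/9) = -16*(-7 + √(36 + 0)/9) = -16*(-7 + √36/9) = -16*(-7 + (⅑)*6) = -16*(-7 + ⅔) = -16*(-19/3) = 304/3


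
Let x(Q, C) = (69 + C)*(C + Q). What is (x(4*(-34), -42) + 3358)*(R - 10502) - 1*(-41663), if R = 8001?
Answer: 3663111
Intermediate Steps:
(x(4*(-34), -42) + 3358)*(R - 10502) - 1*(-41663) = (((-42)² + 69*(-42) + 69*(4*(-34)) - 168*(-34)) + 3358)*(8001 - 10502) - 1*(-41663) = ((1764 - 2898 + 69*(-136) - 42*(-136)) + 3358)*(-2501) + 41663 = ((1764 - 2898 - 9384 + 5712) + 3358)*(-2501) + 41663 = (-4806 + 3358)*(-2501) + 41663 = -1448*(-2501) + 41663 = 3621448 + 41663 = 3663111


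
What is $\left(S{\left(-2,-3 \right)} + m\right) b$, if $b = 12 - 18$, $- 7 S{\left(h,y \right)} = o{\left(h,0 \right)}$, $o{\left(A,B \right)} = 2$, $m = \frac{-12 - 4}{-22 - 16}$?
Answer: $- \frac{108}{133} \approx -0.81203$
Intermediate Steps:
$m = \frac{8}{19}$ ($m = - \frac{16}{-38} = \left(-16\right) \left(- \frac{1}{38}\right) = \frac{8}{19} \approx 0.42105$)
$S{\left(h,y \right)} = - \frac{2}{7}$ ($S{\left(h,y \right)} = \left(- \frac{1}{7}\right) 2 = - \frac{2}{7}$)
$b = -6$
$\left(S{\left(-2,-3 \right)} + m\right) b = \left(- \frac{2}{7} + \frac{8}{19}\right) \left(-6\right) = \frac{18}{133} \left(-6\right) = - \frac{108}{133}$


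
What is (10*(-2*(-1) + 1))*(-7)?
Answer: -210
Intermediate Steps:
(10*(-2*(-1) + 1))*(-7) = (10*(2 + 1))*(-7) = (10*3)*(-7) = 30*(-7) = -210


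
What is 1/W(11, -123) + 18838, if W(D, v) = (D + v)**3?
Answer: 26466033663/1404928 ≈ 18838.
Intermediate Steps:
1/W(11, -123) + 18838 = 1/((11 - 123)**3) + 18838 = 1/((-112)**3) + 18838 = 1/(-1404928) + 18838 = -1/1404928 + 18838 = 26466033663/1404928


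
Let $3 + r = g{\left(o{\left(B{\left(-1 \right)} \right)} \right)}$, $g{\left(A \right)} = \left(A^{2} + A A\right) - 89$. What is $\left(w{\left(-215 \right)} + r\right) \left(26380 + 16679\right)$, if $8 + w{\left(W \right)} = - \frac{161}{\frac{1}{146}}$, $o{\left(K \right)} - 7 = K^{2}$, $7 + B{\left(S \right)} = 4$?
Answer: $-994404546$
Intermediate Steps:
$B{\left(S \right)} = -3$ ($B{\left(S \right)} = -7 + 4 = -3$)
$o{\left(K \right)} = 7 + K^{2}$
$w{\left(W \right)} = -23514$ ($w{\left(W \right)} = -8 - \frac{161}{\frac{1}{146}} = -8 - 161 \frac{1}{\frac{1}{146}} = -8 - 23506 = -23514$)
$g{\left(A \right)} = -89 + 2 A^{2}$ ($g{\left(A \right)} = \left(A^{2} + A^{2}\right) - 89 = 2 A^{2} - 89 = -89 + 2 A^{2}$)
$r = 420$ ($r = -3 - \left(89 - 2 \left(7 + \left(-3\right)^{2}\right)^{2}\right) = -3 - \left(89 - 2 \left(7 + 9\right)^{2}\right) = -3 - \left(89 - 2 \cdot 16^{2}\right) = -3 + \left(-89 + 2 \cdot 256\right) = -3 + \left(-89 + 512\right) = -3 + 423 = 420$)
$\left(w{\left(-215 \right)} + r\right) \left(26380 + 16679\right) = \left(-23514 + 420\right) \left(26380 + 16679\right) = \left(-23094\right) 43059 = -994404546$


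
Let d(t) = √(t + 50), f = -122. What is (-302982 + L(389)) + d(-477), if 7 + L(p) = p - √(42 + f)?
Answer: -302600 + I*√427 - 4*I*√5 ≈ -3.026e+5 + 11.72*I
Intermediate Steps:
L(p) = -7 + p - 4*I*√5 (L(p) = -7 + (p - √(42 - 122)) = -7 + (p - √(-80)) = -7 + (p - 4*I*√5) = -7 + p - 4*I*√5)
d(t) = √(50 + t)
(-302982 + L(389)) + d(-477) = (-302982 + (-7 + 389 - 4*I*√5)) + √(50 - 477) = (-302982 + (382 - 4*I*√5)) + √(-427) = (-302600 - 4*I*√5) + I*√427 = -302600 + I*√427 - 4*I*√5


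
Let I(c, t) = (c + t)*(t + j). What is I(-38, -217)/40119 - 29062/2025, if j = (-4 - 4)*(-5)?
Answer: -358180001/27080325 ≈ -13.227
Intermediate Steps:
j = 40 (j = -8*(-5) = 40)
I(c, t) = (40 + t)*(c + t) (I(c, t) = (c + t)*(t + 40) = (c + t)*(40 + t) = (40 + t)*(c + t))
I(-38, -217)/40119 - 29062/2025 = ((-217)² + 40*(-38) + 40*(-217) - 38*(-217))/40119 - 29062/2025 = (47089 - 1520 - 8680 + 8246)*(1/40119) - 29062*1/2025 = 45135*(1/40119) - 29062/2025 = 15045/13373 - 29062/2025 = -358180001/27080325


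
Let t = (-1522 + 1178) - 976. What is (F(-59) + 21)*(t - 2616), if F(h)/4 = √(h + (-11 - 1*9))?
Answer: -82656 - 15744*I*√79 ≈ -82656.0 - 1.3994e+5*I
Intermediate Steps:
F(h) = 4*√(-20 + h) (F(h) = 4*√(h + (-11 - 1*9)) = 4*√(h + (-11 - 9)) = 4*√(h - 20) = 4*√(-20 + h))
t = -1320 (t = -344 - 976 = -1320)
(F(-59) + 21)*(t - 2616) = (4*√(-20 - 59) + 21)*(-1320 - 2616) = (4*√(-79) + 21)*(-3936) = (4*(I*√79) + 21)*(-3936) = (4*I*√79 + 21)*(-3936) = (21 + 4*I*√79)*(-3936) = -82656 - 15744*I*√79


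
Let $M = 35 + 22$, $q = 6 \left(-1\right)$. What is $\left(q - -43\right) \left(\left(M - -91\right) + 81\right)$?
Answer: $8473$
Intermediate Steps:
$q = -6$
$M = 57$
$\left(q - -43\right) \left(\left(M - -91\right) + 81\right) = \left(-6 - -43\right) \left(\left(57 - -91\right) + 81\right) = \left(-6 + 43\right) \left(\left(57 + 91\right) + 81\right) = 37 \left(148 + 81\right) = 37 \cdot 229 = 8473$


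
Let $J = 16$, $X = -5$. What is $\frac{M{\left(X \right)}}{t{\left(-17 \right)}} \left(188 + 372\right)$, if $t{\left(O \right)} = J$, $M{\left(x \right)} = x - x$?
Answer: $0$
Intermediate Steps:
$M{\left(x \right)} = 0$
$t{\left(O \right)} = 16$
$\frac{M{\left(X \right)}}{t{\left(-17 \right)}} \left(188 + 372\right) = \frac{0}{16} \left(188 + 372\right) = 0 \cdot \frac{1}{16} \cdot 560 = 0 \cdot 560 = 0$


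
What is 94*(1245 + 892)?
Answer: 200878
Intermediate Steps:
94*(1245 + 892) = 94*2137 = 200878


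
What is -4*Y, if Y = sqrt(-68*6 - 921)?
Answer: -4*I*sqrt(1329) ≈ -145.82*I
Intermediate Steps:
Y = I*sqrt(1329) (Y = sqrt(-408 - 921) = sqrt(-1329) = I*sqrt(1329) ≈ 36.455*I)
-4*Y = -4*I*sqrt(1329)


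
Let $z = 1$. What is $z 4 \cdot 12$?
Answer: $48$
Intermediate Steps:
$z 4 \cdot 12 = 1 \cdot 4 \cdot 12 = 4 \cdot 12 = 48$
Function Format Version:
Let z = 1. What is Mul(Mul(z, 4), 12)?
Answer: 48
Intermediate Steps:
Mul(Mul(z, 4), 12) = Mul(Mul(1, 4), 12) = Mul(4, 12) = 48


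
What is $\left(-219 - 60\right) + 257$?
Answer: $-22$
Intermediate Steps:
$\left(-219 - 60\right) + 257 = -279 + 257 = -22$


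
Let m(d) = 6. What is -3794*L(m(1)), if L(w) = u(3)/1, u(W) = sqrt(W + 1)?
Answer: -7588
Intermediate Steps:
u(W) = sqrt(1 + W)
L(w) = 2 (L(w) = sqrt(1 + 3)/1 = sqrt(4)*1 = 2*1 = 2)
-3794*L(m(1)) = -3794*2 = -7588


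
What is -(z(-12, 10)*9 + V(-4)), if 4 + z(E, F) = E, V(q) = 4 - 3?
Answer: 143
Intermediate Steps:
V(q) = 1
z(E, F) = -4 + E
-(z(-12, 10)*9 + V(-4)) = -((-4 - 12)*9 + 1) = -(-16*9 + 1) = -(-144 + 1) = -1*(-143) = 143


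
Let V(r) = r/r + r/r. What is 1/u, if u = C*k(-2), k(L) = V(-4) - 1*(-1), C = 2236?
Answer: 1/6708 ≈ 0.00014908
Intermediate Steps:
V(r) = 2 (V(r) = 1 + 1 = 2)
k(L) = 3 (k(L) = 2 - 1*(-1) = 2 + 1 = 3)
u = 6708 (u = 2236*3 = 6708)
1/u = 1/6708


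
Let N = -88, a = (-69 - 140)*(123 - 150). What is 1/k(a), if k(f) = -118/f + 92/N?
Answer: -11286/12035 ≈ -0.93777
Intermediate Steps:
a = 5643 (a = -209*(-27) = 5643)
k(f) = -23/22 - 118/f (k(f) = -118/f + 92/(-88) = -118/f + 92*(-1/88) = -118/f - 23/22 = -23/22 - 118/f)
1/k(a) = 1/(-23/22 - 118/5643) = 1/(-12035/11286) = -11286/12035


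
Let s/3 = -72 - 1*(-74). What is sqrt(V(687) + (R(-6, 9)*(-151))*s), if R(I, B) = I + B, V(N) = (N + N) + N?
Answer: 3*I*sqrt(73) ≈ 25.632*I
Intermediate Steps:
s = 6 (s = 3*(-72 - 1*(-74)) = 3*(-72 + 74) = 3*2 = 6)
V(N) = 3*N (V(N) = 2*N + N = 3*N)
R(I, B) = B + I
sqrt(V(687) + (R(-6, 9)*(-151))*s) = sqrt(3*687 + ((9 - 6)*(-151))*6) = sqrt(2061 + (3*(-151))*6) = sqrt(2061 - 453*6) = sqrt(2061 - 2718) = sqrt(-657) = 3*I*sqrt(73)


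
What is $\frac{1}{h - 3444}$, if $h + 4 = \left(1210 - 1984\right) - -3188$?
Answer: $- \frac{1}{1034} \approx -0.00096712$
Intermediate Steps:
$h = 2410$ ($h = -4 + \left(\left(1210 - 1984\right) - -3188\right) = -4 + \left(\left(1210 - 1984\right) + 3188\right) = -4 + \left(-774 + 3188\right) = -4 + 2414 = 2410$)
$\frac{1}{h - 3444} = \frac{1}{2410 - 3444} = \frac{1}{-1034} = - \frac{1}{1034}$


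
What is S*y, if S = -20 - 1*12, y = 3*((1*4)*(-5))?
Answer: 1920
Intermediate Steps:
y = -60 (y = 3*(4*(-5)) = 3*(-20) = -60)
S = -32 (S = -20 - 12 = -32)
S*y = -32*(-60) = 1920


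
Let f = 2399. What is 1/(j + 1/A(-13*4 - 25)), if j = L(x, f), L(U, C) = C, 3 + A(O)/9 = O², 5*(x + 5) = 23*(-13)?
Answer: 53334/127948267 ≈ 0.00041684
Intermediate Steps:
x = -324/5 (x = -5 + (23*(-13))/5 = -5 + (⅕)*(-299) = -5 - 299/5 = -324/5 ≈ -64.800)
A(O) = -27 + 9*O²
j = 2399
1/(j + 1/A(-13*4 - 25)) = 1/(2399 + 1/(-27 + 9*(-13*4 - 25)²)) = 1/(2399 + 1/(-27 + 9*(-52 - 25)²)) = 1/(2399 + 1/(-27 + 9*(-77)²)) = 1/(2399 + 1/(-27 + 9*5929)) = 1/(2399 + 1/(-27 + 53361)) = 1/(2399 + 1/53334) = 1/(127948267/53334) = 53334/127948267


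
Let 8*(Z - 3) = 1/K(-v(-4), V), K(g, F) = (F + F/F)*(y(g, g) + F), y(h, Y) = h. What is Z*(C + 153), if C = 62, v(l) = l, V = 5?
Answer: 278855/432 ≈ 645.50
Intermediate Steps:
K(g, F) = (1 + F)*(F + g) (K(g, F) = (F + F/F)*(g + F) = (F + 1)*(F + g) = (1 + F)*(F + g))
Z = 1297/432 (Z = 3 + 1/(8*(5 - 1*(-4) + 5**2 + 5*(-1*(-4)))) = 3 + 1/(8*(5 + 4 + 25 + 5*4)) = 3 + 1/(8*(5 + 4 + 25 + 20)) = 3 + (1/8)/54 = 3 + (1/8)*(1/54) = 3 + 1/432 = 1297/432 ≈ 3.0023)
Z*(C + 153) = 1297*(62 + 153)/432 = (1297/432)*215 = 278855/432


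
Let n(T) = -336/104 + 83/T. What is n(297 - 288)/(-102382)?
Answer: -701/11978694 ≈ -5.8521e-5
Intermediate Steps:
n(T) = -42/13 + 83/T (n(T) = -336*1/104 + 83/T = -42/13 + 83/T)
n(297 - 288)/(-102382) = (-42/13 + 83/(297 - 288))/(-102382) = (-42/13 + 83/9)*(-1/102382) = (701/117)*(-1/102382) = -701/11978694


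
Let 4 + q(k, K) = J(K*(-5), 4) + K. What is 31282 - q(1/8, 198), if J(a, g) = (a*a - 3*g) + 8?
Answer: -949008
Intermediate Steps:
J(a, g) = 8 + a**2 - 3*g (J(a, g) = (a**2 - 3*g) + 8 = 8 + a**2 - 3*g)
q(k, K) = -8 + K + 25*K**2 (q(k, K) = -4 + ((8 + (K*(-5))**2 - 3*4) + K) = -4 + ((8 + (-5*K)**2 - 12) + K) = -4 + ((8 + 25*K**2 - 12) + K) = -4 + ((-4 + 25*K**2) + K) = -4 + (-4 + K + 25*K**2) = -8 + K + 25*K**2)
31282 - q(1/8, 198) = 31282 - (-8 + 198 + 25*198**2) = 31282 - (-8 + 198 + 25*39204) = 31282 - (-8 + 198 + 980100) = 31282 - 1*980290 = 31282 - 980290 = -949008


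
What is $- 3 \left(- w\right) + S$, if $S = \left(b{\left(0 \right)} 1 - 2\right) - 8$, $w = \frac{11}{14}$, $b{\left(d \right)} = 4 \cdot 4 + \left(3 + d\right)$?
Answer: $\frac{159}{14} \approx 11.357$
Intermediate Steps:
$b{\left(d \right)} = 19 + d$ ($b{\left(d \right)} = 16 + \left(3 + d\right) = 19 + d$)
$w = \frac{11}{14}$ ($w = 11 \cdot \frac{1}{14} = \frac{11}{14} \approx 0.78571$)
$S = 9$ ($S = \left(\left(19 + 0\right) 1 - 2\right) - 8 = \left(19 \cdot 1 - 2\right) - 8 = \left(19 - 2\right) - 8 = 17 - 8 = 9$)
$- 3 \left(- w\right) + S = - 3 \left(\left(-1\right) \frac{11}{14}\right) + 9 = \left(-3\right) \left(- \frac{11}{14}\right) + 9 = \frac{33}{14} + 9 = \frac{159}{14}$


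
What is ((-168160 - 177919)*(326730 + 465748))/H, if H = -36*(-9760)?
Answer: -137129996881/175680 ≈ -7.8057e+5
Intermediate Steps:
H = 351360
((-168160 - 177919)*(326730 + 465748))/H = ((-168160 - 177919)*(326730 + 465748))/351360 = -346079*792478*(1/351360) = -274259993762*1/351360 = -137129996881/175680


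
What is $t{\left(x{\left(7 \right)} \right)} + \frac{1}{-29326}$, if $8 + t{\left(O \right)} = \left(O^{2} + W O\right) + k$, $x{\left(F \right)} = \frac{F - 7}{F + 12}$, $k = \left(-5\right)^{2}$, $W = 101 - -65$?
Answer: $\frac{498541}{29326} \approx 17.0$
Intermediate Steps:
$W = 166$ ($W = 101 + 65 = 166$)
$k = 25$
$x{\left(F \right)} = \frac{-7 + F}{12 + F}$
$t{\left(O \right)} = 17 + O^{2} + 166 O$ ($t{\left(O \right)} = -8 + \left(\left(O^{2} + 166 O\right) + 25\right) = -8 + \left(25 + O^{2} + 166 O\right) = 17 + O^{2} + 166 O$)
$t{\left(x{\left(7 \right)} \right)} + \frac{1}{-29326} = \left(17 + \left(\frac{-7 + 7}{12 + 7}\right)^{2} + 166 \frac{-7 + 7}{12 + 7}\right) + \frac{1}{-29326} = \left(17 + \left(\frac{1}{19} \cdot 0\right)^{2} + 166 \cdot \frac{1}{19} \cdot 0\right) - \frac{1}{29326} = \left(17 + 0^{2} + 166 \cdot 0\right) - \frac{1}{29326} = \left(17 + 0 + 0\right) - \frac{1}{29326} = 17 - \frac{1}{29326} = \frac{498541}{29326}$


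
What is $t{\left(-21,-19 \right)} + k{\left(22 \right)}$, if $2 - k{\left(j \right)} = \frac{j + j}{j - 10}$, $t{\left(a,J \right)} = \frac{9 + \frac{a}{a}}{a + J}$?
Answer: $- \frac{23}{12} \approx -1.9167$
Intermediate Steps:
$t{\left(a,J \right)} = \frac{10}{J + a}$ ($t{\left(a,J \right)} = \frac{9 + 1}{J + a} = \frac{10}{J + a}$)
$k{\left(j \right)} = 2 - \frac{2 j}{-10 + j}$ ($k{\left(j \right)} = 2 - \frac{j + j}{j - 10} = 2 - \frac{2 j}{-10 + j}$)
$t{\left(-21,-19 \right)} + k{\left(22 \right)} = \frac{10}{-19 - 21} - \frac{20}{-10 + 22} = \frac{10}{-40} - \frac{20}{12} = 10 \left(- \frac{1}{40}\right) - \frac{5}{3} = - \frac{1}{4} - \frac{5}{3} = - \frac{23}{12}$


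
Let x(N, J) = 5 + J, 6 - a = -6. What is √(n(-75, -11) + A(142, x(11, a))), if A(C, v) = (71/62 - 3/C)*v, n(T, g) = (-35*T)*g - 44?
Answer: 3*I*√15555851429/2201 ≈ 170.0*I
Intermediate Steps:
a = 12 (a = 6 - 1*(-6) = 6 + 6 = 12)
n(T, g) = -44 - 35*T*g (n(T, g) = -35*T*g - 44 = -44 - 35*T*g)
A(C, v) = v*(71/62 - 3/C) (A(C, v) = (71*(1/62) - 3/C)*v = (71/62 - 3/C)*v = v*(71/62 - 3/C))
√(n(-75, -11) + A(142, x(11, a))) = √((-44 - 35*(-75)*(-11)) + (1/62)*(5 + 12)*(-186 + 71*142)/142) = √((-44 - 28875) + (1/62)*17*(1/142)*(-186 + 10082)) = √(-28919 + (1/62)*17*(1/142)*9896) = √(-28919 + 42058/2201) = √(-63608661/2201) = 3*I*√15555851429/2201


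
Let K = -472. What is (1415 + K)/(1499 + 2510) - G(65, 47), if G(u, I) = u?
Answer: -259642/4009 ≈ -64.765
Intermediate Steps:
(1415 + K)/(1499 + 2510) - G(65, 47) = (1415 - 472)/(1499 + 2510) - 1*65 = 943/4009 - 65 = -259642/4009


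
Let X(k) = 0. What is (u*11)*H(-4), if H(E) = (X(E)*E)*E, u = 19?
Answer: 0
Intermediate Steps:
H(E) = 0 (H(E) = (0*E)*E = 0*E = 0)
(u*11)*H(-4) = (19*11)*0 = 209*0 = 0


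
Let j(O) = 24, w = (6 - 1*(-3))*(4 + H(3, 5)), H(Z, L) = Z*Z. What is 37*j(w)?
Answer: 888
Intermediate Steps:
H(Z, L) = Z²
w = 117 (w = (6 - 1*(-3))*(4 + 3²) = (6 + 3)*(4 + 9) = 9*13 = 117)
37*j(w) = 37*24 = 888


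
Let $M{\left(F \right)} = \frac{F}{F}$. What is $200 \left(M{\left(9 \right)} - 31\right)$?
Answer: $-6000$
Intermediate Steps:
$M{\left(F \right)} = 1$
$200 \left(M{\left(9 \right)} - 31\right) = 200 \left(1 - 31\right) = 200 \left(-30\right) = -6000$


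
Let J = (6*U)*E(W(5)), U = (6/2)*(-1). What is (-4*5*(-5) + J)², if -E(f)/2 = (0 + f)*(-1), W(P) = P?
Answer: 6400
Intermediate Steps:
E(f) = 2*f (E(f) = -2*(0 + f)*(-1) = -2*f*(-1) = -(-2)*f = 2*f)
U = -3 (U = (6*(½))*(-1) = 3*(-1) = -3)
J = -180 (J = (6*(-3))*(2*5) = -18*10 = -180)
(-4*5*(-5) + J)² = (-4*5*(-5) - 180)² = (-20*(-5) - 180)² = (100 - 180)² = (-80)² = 6400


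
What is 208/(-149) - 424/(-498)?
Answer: -20204/37101 ≈ -0.54457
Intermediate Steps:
208/(-149) - 424/(-498) = 208*(-1/149) - 424*(-1/498) = -208/149 + 212/249 = -20204/37101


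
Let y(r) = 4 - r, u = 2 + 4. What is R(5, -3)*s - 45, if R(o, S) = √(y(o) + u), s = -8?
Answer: -45 - 8*√5 ≈ -62.889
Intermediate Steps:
u = 6
R(o, S) = √(10 - o) (R(o, S) = √((4 - o) + 6) = √(10 - o))
R(5, -3)*s - 45 = √(10 - 1*5)*(-8) - 45 = √(10 - 5)*(-8) - 45 = √5*(-8) - 45 = -8*√5 - 45 = -45 - 8*√5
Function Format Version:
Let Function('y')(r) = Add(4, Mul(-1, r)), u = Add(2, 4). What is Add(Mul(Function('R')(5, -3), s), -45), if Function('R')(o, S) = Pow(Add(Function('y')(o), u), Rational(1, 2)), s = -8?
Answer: Add(-45, Mul(-8, Pow(5, Rational(1, 2)))) ≈ -62.889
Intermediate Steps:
u = 6
Function('R')(o, S) = Pow(Add(10, Mul(-1, o)), Rational(1, 2)) (Function('R')(o, S) = Pow(Add(Add(4, Mul(-1, o)), 6), Rational(1, 2)) = Pow(Add(10, Mul(-1, o)), Rational(1, 2)))
Add(Mul(Function('R')(5, -3), s), -45) = Add(Mul(Pow(Add(10, Mul(-1, 5)), Rational(1, 2)), -8), -45) = Add(Mul(Pow(Add(10, -5), Rational(1, 2)), -8), -45) = Add(Mul(Pow(5, Rational(1, 2)), -8), -45) = Add(Mul(-8, Pow(5, Rational(1, 2))), -45) = Add(-45, Mul(-8, Pow(5, Rational(1, 2))))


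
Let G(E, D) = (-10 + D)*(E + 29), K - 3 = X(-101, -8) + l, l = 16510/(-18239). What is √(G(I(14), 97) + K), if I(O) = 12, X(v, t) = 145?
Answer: 5*√292434305/1403 ≈ 60.943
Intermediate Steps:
l = -1270/1403 (l = 16510*(-1/18239) = -1270/1403 ≈ -0.90520)
K = 206374/1403 (K = 3 + (145 - 1270/1403) = 3 + 202165/1403 = 206374/1403 ≈ 147.09)
G(E, D) = (-10 + D)*(29 + E)
√(G(I(14), 97) + K) = √((-290 - 10*12 + 29*97 + 97*12) + 206374/1403) = √((-290 - 120 + 2813 + 1164) + 206374/1403) = √(3567 + 206374/1403) = √(5210875/1403) = 5*√292434305/1403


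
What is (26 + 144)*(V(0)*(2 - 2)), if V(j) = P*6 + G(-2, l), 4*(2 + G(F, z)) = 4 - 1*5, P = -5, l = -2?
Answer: 0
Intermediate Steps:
G(F, z) = -9/4 (G(F, z) = -2 + (4 - 1*5)/4 = -2 + (4 - 5)/4 = -2 + (¼)*(-1) = -2 - ¼ = -9/4)
V(j) = -129/4 (V(j) = -5*6 - 9/4 = -30 - 9/4 = -129/4)
(26 + 144)*(V(0)*(2 - 2)) = (26 + 144)*(-129*(2 - 2)/4) = 170*(-129/4*0) = 170*0 = 0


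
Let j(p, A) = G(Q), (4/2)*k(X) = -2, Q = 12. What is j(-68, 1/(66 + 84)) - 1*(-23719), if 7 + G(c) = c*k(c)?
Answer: 23700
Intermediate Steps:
k(X) = -1 (k(X) = (½)*(-2) = -1)
G(c) = -7 - c (G(c) = -7 + c*(-1) = -7 - c)
j(p, A) = -19 (j(p, A) = -7 - 1*12 = -7 - 12 = -19)
j(-68, 1/(66 + 84)) - 1*(-23719) = -19 - 1*(-23719) = -19 + 23719 = 23700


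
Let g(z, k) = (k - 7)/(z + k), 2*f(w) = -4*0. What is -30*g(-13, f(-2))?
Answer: -210/13 ≈ -16.154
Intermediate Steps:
f(w) = 0 (f(w) = (-4*0)/2 = (½)*0 = 0)
g(z, k) = (-7 + k)/(k + z)
-30*g(-13, f(-2)) = -30*(-7 + 0)/(0 - 13) = -30*(-7)/(-13) = -(-30)*(-7)/13 = -30*7/13 = -210/13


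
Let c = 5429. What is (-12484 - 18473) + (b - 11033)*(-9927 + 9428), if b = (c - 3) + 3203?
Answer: 1168639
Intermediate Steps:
b = 8629 (b = (5429 - 3) + 3203 = 5426 + 3203 = 8629)
(-12484 - 18473) + (b - 11033)*(-9927 + 9428) = (-12484 - 18473) + (8629 - 11033)*(-9927 + 9428) = -30957 - 2404*(-499) = -30957 + 1199596 = 1168639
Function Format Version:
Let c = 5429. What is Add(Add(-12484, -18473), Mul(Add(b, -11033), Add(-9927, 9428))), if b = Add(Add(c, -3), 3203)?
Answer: 1168639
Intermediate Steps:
b = 8629 (b = Add(Add(5429, -3), 3203) = Add(5426, 3203) = 8629)
Add(Add(-12484, -18473), Mul(Add(b, -11033), Add(-9927, 9428))) = Add(Add(-12484, -18473), Mul(Add(8629, -11033), Add(-9927, 9428))) = Add(-30957, Mul(-2404, -499)) = Add(-30957, 1199596) = 1168639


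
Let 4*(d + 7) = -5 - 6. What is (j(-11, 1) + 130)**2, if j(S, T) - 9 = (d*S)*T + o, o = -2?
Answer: 954529/16 ≈ 59658.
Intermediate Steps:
d = -39/4 (d = -7 + (-5 - 6)/4 = -7 + (1/4)*(-11) = -7 - 11/4 = -39/4 ≈ -9.7500)
j(S, T) = 7 - 39*S*T/4 (j(S, T) = 9 + ((-39*S/4)*T - 2) = 9 + (-39*S*T/4 - 2) = 9 + (-2 - 39*S*T/4) = 7 - 39*S*T/4)
(j(-11, 1) + 130)**2 = ((7 - 39/4*(-11)*1) + 130)**2 = ((7 + 429/4) + 130)**2 = (457/4 + 130)**2 = (977/4)**2 = 954529/16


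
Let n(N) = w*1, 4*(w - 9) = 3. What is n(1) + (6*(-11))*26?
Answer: -6825/4 ≈ -1706.3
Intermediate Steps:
w = 39/4 (w = 9 + (1/4)*3 = 9 + 3/4 = 39/4 ≈ 9.7500)
n(N) = 39/4 (n(N) = (39/4)*1 = 39/4)
n(1) + (6*(-11))*26 = 39/4 + (6*(-11))*26 = 39/4 - 66*26 = 39/4 - 1716 = -6825/4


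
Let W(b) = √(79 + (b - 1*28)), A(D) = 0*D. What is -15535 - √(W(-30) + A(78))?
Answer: -15535 - 21^(¼) ≈ -15537.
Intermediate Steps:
A(D) = 0
W(b) = √(51 + b) (W(b) = √(79 + (b - 28)) = √(79 + (-28 + b)) = √(51 + b))
-15535 - √(W(-30) + A(78)) = -15535 - √(√(51 - 30) + 0) = -15535 - √(√21 + 0) = -15535 - √(√21) = -15535 - 21^(¼)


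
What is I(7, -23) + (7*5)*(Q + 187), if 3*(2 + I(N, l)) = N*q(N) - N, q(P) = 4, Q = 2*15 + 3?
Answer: 7705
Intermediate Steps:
Q = 33 (Q = 30 + 3 = 33)
I(N, l) = -2 + N (I(N, l) = -2 + (N*4 - N)/3 = -2 + (4*N - N)/3 = -2 + (3*N)/3 = -2 + N)
I(7, -23) + (7*5)*(Q + 187) = (-2 + 7) + (7*5)*(33 + 187) = 5 + 35*220 = 5 + 7700 = 7705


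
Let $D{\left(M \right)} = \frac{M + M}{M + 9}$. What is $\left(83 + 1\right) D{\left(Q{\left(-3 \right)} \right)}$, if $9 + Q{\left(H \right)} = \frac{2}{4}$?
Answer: $-2856$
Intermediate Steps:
$Q{\left(H \right)} = - \frac{17}{2}$ ($Q{\left(H \right)} = -9 + \frac{2}{4} = -9 + 2 \cdot \frac{1}{4} = -9 + \frac{1}{2} = - \frac{17}{2}$)
$D{\left(M \right)} = \frac{2 M}{9 + M}$
$\left(83 + 1\right) D{\left(Q{\left(-3 \right)} \right)} = \left(83 + 1\right) 2 \left(- \frac{17}{2}\right) \frac{1}{9 - \frac{17}{2}} = 84 \cdot 2 \left(- \frac{17}{2}\right) \frac{1}{\frac{1}{2}} = 84 \cdot 2 \left(- \frac{17}{2}\right) 2 = 84 \left(-34\right) = -2856$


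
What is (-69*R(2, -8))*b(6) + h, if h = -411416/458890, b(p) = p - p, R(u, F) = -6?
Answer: -205708/229445 ≈ -0.89655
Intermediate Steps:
b(p) = 0
h = -205708/229445 (h = -411416*1/458890 = -205708/229445 ≈ -0.89655)
(-69*R(2, -8))*b(6) + h = -69*(-6)*0 - 205708/229445 = 414*0 - 205708/229445 = 0 - 205708/229445 = -205708/229445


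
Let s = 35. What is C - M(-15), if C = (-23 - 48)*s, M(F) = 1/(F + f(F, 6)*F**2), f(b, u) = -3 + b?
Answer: -10101524/4065 ≈ -2485.0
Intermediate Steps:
M(F) = 1/(F + F**2*(-3 + F)) (M(F) = 1/(F + (-3 + F)*F**2) = 1/(F + F**2*(-3 + F)))
C = -2485 (C = (-23 - 48)*35 = -71*35 = -2485)
C - M(-15) = -2485 - 1/((-15)*(1 - 15*(-3 - 15))) = -2485 - (-1)/(15*(1 - 15*(-18))) = -2485 - (-1)/(15*(1 + 270)) = -2485 - (-1)/(15*271) = -2485 - 1*(-1/4065) = -2485 + 1/4065 = -10101524/4065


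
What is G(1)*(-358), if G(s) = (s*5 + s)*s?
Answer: -2148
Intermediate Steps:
G(s) = 6*s² (G(s) = (5*s + s)*s = (6*s)*s = 6*s²)
G(1)*(-358) = (6*1²)*(-358) = (6*1)*(-358) = 6*(-358) = -2148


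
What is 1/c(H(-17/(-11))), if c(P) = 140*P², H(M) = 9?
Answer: 1/11340 ≈ 8.8183e-5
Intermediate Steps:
1/c(H(-17/(-11))) = 1/(140*9²) = 1/(140*81) = 1/11340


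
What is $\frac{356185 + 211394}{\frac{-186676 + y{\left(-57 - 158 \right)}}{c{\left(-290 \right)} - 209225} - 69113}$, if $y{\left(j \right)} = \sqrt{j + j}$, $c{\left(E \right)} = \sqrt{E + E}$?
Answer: $\frac{567579 \left(-209225 + 2 i \sqrt{145}\right)}{14459980749 + i \sqrt{430} - 138226 i \sqrt{145}} \approx -8.2124 - 4.2678 \cdot 10^{-10} i$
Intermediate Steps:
$c{\left(E \right)} = \sqrt{2} \sqrt{E}$ ($c{\left(E \right)} = \sqrt{2 E} = \sqrt{2} \sqrt{E}$)
$y{\left(j \right)} = \sqrt{2} \sqrt{j}$ ($y{\left(j \right)} = \sqrt{2 j} = \sqrt{2} \sqrt{j}$)
$\frac{356185 + 211394}{\frac{-186676 + y{\left(-57 - 158 \right)}}{c{\left(-290 \right)} - 209225} - 69113} = \frac{356185 + 211394}{\frac{-186676 + \sqrt{2} \sqrt{-57 - 158}}{\sqrt{2} \sqrt{-290} - 209225} - 69113} = \frac{567579}{\frac{-186676 + \sqrt{2} \sqrt{-57 - 158}}{\sqrt{2} i \sqrt{290} - 209225} - 69113} = \frac{567579}{\frac{-186676 + \sqrt{2} \sqrt{-215}}{2 i \sqrt{145} - 209225} - 69113} = \frac{567579}{\frac{-186676 + \sqrt{2} i \sqrt{215}}{-209225 + 2 i \sqrt{145}} - 69113} = \frac{567579}{\frac{-186676 + i \sqrt{430}}{-209225 + 2 i \sqrt{145}} - 69113} = \frac{567579}{-69113 + \frac{-186676 + i \sqrt{430}}{-209225 + 2 i \sqrt{145}}}$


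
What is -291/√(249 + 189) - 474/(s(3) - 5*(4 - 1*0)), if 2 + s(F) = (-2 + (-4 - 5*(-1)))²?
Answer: 158/7 - 97*√438/146 ≈ 8.6669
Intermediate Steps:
s(F) = -1 (s(F) = -2 + (-2 + (-4 - 5*(-1)))² = -2 + (-2 + (-4 + 5))² = -2 + (-2 + 1)² = -2 + (-1)² = -2 + 1 = -1)
-291/√(249 + 189) - 474/(s(3) - 5*(4 - 1*0)) = -291/√(249 + 189) - 474/(-1 - 5*(4 - 1*0)) = -291*√438/438 - 474/(-1 - 5*(4 + 0)) = -97*√438/146 - 474/(-1 - 5*4) = -97*√438/146 - 474/(-1 - 20) = -97*√438/146 - 474/(-21) = -97*√438/146 - 474*(-1/21) = -97*√438/146 + 158/7 = 158/7 - 97*√438/146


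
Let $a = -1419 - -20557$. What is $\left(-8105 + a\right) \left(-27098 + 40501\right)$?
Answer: $147875299$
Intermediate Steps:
$a = 19138$ ($a = -1419 + 20557 = 19138$)
$\left(-8105 + a\right) \left(-27098 + 40501\right) = \left(-8105 + 19138\right) \left(-27098 + 40501\right) = 11033 \cdot 13403 = 147875299$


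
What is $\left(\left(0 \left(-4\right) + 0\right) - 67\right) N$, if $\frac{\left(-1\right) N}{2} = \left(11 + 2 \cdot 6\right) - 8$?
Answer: $2010$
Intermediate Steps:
$N = -30$ ($N = - 2 \left(\left(11 + 2 \cdot 6\right) - 8\right) = - 2 \left(\left(11 + 12\right) - 8\right) = - 2 \left(23 - 8\right) = \left(-2\right) 15 = -30$)
$\left(\left(0 \left(-4\right) + 0\right) - 67\right) N = \left(\left(0 \left(-4\right) + 0\right) - 67\right) \left(-30\right) = \left(\left(0 + 0\right) - 67\right) \left(-30\right) = \left(0 - 67\right) \left(-30\right) = \left(-67\right) \left(-30\right) = 2010$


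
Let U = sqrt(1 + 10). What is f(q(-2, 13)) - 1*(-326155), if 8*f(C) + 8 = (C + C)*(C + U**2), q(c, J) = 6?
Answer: 652359/2 ≈ 3.2618e+5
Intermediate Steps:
U = sqrt(11) ≈ 3.3166
f(C) = -1 + C*(11 + C)/4 (f(C) = -1 + ((C + C)*(C + (sqrt(11))**2))/8 = -1 + ((2*C)*(C + 11))/8 = -1 + ((2*C)*(11 + C))/8 = -1 + (2*C*(11 + C))/8 = -1 + C*(11 + C)/4)
f(q(-2, 13)) - 1*(-326155) = (-1 + (1/4)*6**2 + (11/4)*6) - 1*(-326155) = (-1 + (1/4)*36 + 33/2) + 326155 = (-1 + 9 + 33/2) + 326155 = 49/2 + 326155 = 652359/2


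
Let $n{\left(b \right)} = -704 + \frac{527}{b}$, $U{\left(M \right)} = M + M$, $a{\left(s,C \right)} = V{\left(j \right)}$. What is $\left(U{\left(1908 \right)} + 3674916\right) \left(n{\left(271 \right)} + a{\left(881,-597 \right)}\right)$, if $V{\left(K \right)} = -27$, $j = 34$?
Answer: $- \frac{726821796168}{271} \approx -2.682 \cdot 10^{9}$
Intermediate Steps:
$a{\left(s,C \right)} = -27$
$U{\left(M \right)} = 2 M$
$\left(U{\left(1908 \right)} + 3674916\right) \left(n{\left(271 \right)} + a{\left(881,-597 \right)}\right) = \left(2 \cdot 1908 + 3674916\right) \left(\left(-704 + \frac{527}{271}\right) - 27\right) = \left(3816 + 3674916\right) \left(\left(-704 + 527 \cdot \frac{1}{271}\right) - 27\right) = 3678732 \left(\left(-704 + \frac{527}{271}\right) - 27\right) = 3678732 \left(- \frac{190257}{271} - 27\right) = 3678732 \left(- \frac{197574}{271}\right) = - \frac{726821796168}{271}$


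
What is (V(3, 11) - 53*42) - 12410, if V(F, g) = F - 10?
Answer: -14643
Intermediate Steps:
V(F, g) = -10 + F
(V(3, 11) - 53*42) - 12410 = ((-10 + 3) - 53*42) - 12410 = (-7 - 2226) - 12410 = -2233 - 12410 = -14643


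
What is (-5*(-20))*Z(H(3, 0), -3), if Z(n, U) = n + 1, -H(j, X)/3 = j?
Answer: -800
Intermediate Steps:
H(j, X) = -3*j
Z(n, U) = 1 + n
(-5*(-20))*Z(H(3, 0), -3) = (-5*(-20))*(1 - 3*3) = 100*(1 - 9) = 100*(-8) = -800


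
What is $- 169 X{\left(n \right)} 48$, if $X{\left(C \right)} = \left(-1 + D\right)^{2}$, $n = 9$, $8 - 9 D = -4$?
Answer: $- \frac{2704}{3} \approx -901.33$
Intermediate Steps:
$D = \frac{4}{3}$ ($D = \frac{8}{9} - - \frac{4}{9} = \frac{8}{9} + \frac{4}{9} = \frac{4}{3} \approx 1.3333$)
$X{\left(C \right)} = \frac{1}{9}$ ($X{\left(C \right)} = \left(-1 + \frac{4}{3}\right)^{2} = \left(\frac{1}{3}\right)^{2} = \frac{1}{9}$)
$- 169 X{\left(n \right)} 48 = \left(-169\right) \frac{1}{9} \cdot 48 = \left(- \frac{169}{9}\right) 48 = - \frac{2704}{3}$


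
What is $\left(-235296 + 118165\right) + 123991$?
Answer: $6860$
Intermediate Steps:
$\left(-235296 + 118165\right) + 123991 = -117131 + 123991 = 6860$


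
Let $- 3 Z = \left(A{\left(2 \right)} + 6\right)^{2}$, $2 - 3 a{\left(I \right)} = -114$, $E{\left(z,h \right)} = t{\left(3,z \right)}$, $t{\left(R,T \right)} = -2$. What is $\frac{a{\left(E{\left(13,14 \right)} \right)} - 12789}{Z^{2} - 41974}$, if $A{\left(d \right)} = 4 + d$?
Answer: $\frac{38251}{119010} \approx 0.32141$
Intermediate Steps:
$E{\left(z,h \right)} = -2$
$a{\left(I \right)} = \frac{116}{3}$ ($a{\left(I \right)} = \frac{2}{3} - -38 = \frac{2}{3} + 38 = \frac{116}{3}$)
$Z = -48$ ($Z = - \frac{\left(\left(4 + 2\right) + 6\right)^{2}}{3} = - \frac{\left(6 + 6\right)^{2}}{3} = - \frac{12^{2}}{3} = \left(- \frac{1}{3}\right) 144 = -48$)
$\frac{a{\left(E{\left(13,14 \right)} \right)} - 12789}{Z^{2} - 41974} = \frac{\frac{116}{3} - 12789}{\left(-48\right)^{2} - 41974} = - \frac{38251}{3 \left(2304 - 41974\right)} = - \frac{38251}{3 \left(-39670\right)} = \left(- \frac{38251}{3}\right) \left(- \frac{1}{39670}\right) = \frac{38251}{119010}$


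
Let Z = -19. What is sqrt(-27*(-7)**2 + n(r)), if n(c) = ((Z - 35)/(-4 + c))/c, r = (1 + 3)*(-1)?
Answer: 3*I*sqrt(2355)/4 ≈ 36.396*I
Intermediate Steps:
r = -4 (r = 4*(-1) = -4)
n(c) = -54/(c*(-4 + c)) (n(c) = ((-19 - 35)/(-4 + c))/c = (-54/(-4 + c))/c = -54/(c*(-4 + c)))
sqrt(-27*(-7)**2 + n(r)) = sqrt(-27*(-7)**2 - 54/(-4*(-4 - 4))) = sqrt(-27*49 - 54*(-1/4)/(-8)) = sqrt(-1323 - 54*(-1/4)*(-1/8)) = sqrt(-1323 - 27/16) = sqrt(-21195/16) = 3*I*sqrt(2355)/4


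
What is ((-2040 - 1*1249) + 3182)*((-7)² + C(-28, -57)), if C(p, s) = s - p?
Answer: -2140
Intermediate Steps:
((-2040 - 1*1249) + 3182)*((-7)² + C(-28, -57)) = ((-2040 - 1*1249) + 3182)*((-7)² + (-57 - 1*(-28))) = ((-2040 - 1249) + 3182)*(49 + (-57 + 28)) = (-3289 + 3182)*(49 - 29) = -107*20 = -2140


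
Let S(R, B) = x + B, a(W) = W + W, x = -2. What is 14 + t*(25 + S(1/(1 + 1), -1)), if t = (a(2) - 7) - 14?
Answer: -360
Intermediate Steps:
a(W) = 2*W
t = -17 (t = (2*2 - 7) - 14 = (4 - 7) - 14 = -3 - 14 = -17)
S(R, B) = -2 + B
14 + t*(25 + S(1/(1 + 1), -1)) = 14 - 17*(25 + (-2 - 1)) = 14 - 17*(25 - 3) = 14 - 17*22 = 14 - 374 = -360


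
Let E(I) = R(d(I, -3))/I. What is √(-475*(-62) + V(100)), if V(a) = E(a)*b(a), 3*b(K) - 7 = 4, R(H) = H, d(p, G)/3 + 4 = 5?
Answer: √2945011/10 ≈ 171.61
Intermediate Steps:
d(p, G) = 3 (d(p, G) = -12 + 3*5 = -12 + 15 = 3)
E(I) = 3/I
b(K) = 11/3 (b(K) = 7/3 + (⅓)*4 = 7/3 + 4/3 = 11/3)
V(a) = 11/a (V(a) = (3/a)*(11/3) = 11/a)
√(-475*(-62) + V(100)) = √(-475*(-62) + 11/100) = √(29450 + 11*(1/100)) = √(29450 + 11/100) = √(2945011/100) = √2945011/10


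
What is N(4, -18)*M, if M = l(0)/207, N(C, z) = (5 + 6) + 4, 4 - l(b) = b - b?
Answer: 20/69 ≈ 0.28986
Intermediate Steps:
l(b) = 4 (l(b) = 4 - (b - b) = 4 - 1*0 = 4 + 0 = 4)
N(C, z) = 15 (N(C, z) = 11 + 4 = 15)
M = 4/207 ≈ 0.019324
N(4, -18)*M = 15*(4/207) = 20/69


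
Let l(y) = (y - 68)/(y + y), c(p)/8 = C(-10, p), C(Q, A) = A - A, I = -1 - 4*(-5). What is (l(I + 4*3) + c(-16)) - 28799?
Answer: -1785575/62 ≈ -28800.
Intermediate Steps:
I = 19 (I = -1 + 20 = 19)
C(Q, A) = 0
c(p) = 0 (c(p) = 8*0 = 0)
l(y) = (-68 + y)/(2*y) (l(y) = (-68 + y)/((2*y)) = (-68 + y)*(1/(2*y)) = (-68 + y)/(2*y))
(l(I + 4*3) + c(-16)) - 28799 = ((-68 + (19 + 4*3))/(2*(19 + 4*3)) + 0) - 28799 = ((-68 + (19 + 12))/(2*(19 + 12)) + 0) - 28799 = ((½)*(-68 + 31)/31 + 0) - 28799 = ((½)*(1/31)*(-37) + 0) - 28799 = (-37/62 + 0) - 28799 = -37/62 - 28799 = -1785575/62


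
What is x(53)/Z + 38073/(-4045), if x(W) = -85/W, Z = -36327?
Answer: -73302783338/7787963895 ≈ -9.4123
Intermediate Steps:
x(53)/Z + 38073/(-4045) = -85/53/(-36327) + 38073/(-4045) = -85*1/53*(-1/36327) + 38073*(-1/4045) = -85/53*(-1/36327) - 38073/4045 = 85/1925331 - 38073/4045 = -73302783338/7787963895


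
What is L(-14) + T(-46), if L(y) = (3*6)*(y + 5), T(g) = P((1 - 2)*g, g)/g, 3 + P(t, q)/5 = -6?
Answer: -7407/46 ≈ -161.02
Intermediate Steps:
P(t, q) = -45 (P(t, q) = -15 + 5*(-6) = -15 - 30 = -45)
T(g) = -45/g
L(y) = 90 + 18*y (L(y) = 18*(5 + y) = 90 + 18*y)
L(-14) + T(-46) = (90 + 18*(-14)) - 45/(-46) = (90 - 252) - 45*(-1/46) = -162 + 45/46 = -7407/46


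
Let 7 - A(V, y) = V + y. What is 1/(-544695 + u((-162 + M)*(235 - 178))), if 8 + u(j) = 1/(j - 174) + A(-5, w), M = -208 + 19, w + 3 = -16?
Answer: -20181/10992025633 ≈ -1.8360e-6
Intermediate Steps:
w = -19 (w = -3 - 16 = -19)
M = -189
A(V, y) = 7 - V - y (A(V, y) = 7 - (V + y) = 7 + (-V - y) = 7 - V - y)
u(j) = 23 + 1/(-174 + j) (u(j) = -8 + (1/(j - 174) + (7 - 1*(-5) - 1*(-19))) = -8 + (1/(-174 + j) + (7 + 5 + 19)) = -8 + (1/(-174 + j) + 31) = -8 + (31 + 1/(-174 + j)) = 23 + 1/(-174 + j))
1/(-544695 + u((-162 + M)*(235 - 178))) = 1/(-544695 + (-4001 + 23*((-162 - 189)*(235 - 178)))/(-174 + (-162 - 189)*(235 - 178))) = 1/(-544695 + (-4001 + 23*(-351*57))/(-174 - 351*57)) = 1/(-544695 + (-4001 + 23*(-20007))/(-174 - 20007)) = 1/(-544695 + (-4001 - 460161)/(-20181)) = 1/(-544695 - 1/20181*(-464162)) = 1/(-544695 + 464162/20181) = 1/(-10992025633/20181) = -20181/10992025633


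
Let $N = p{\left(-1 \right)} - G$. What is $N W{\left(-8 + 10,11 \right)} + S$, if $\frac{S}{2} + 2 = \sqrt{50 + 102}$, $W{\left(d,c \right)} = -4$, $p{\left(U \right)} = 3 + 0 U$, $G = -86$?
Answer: $-360 + 4 \sqrt{38} \approx -335.34$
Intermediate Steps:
$p{\left(U \right)} = 3$ ($p{\left(U \right)} = 3 + 0 = 3$)
$S = -4 + 4 \sqrt{38}$ ($S = -4 + 2 \sqrt{50 + 102} = -4 + 2 \sqrt{152} = -4 + 2 \cdot 2 \sqrt{38} = -4 + 4 \sqrt{38} \approx 20.658$)
$N = 89$ ($N = 3 - -86 = 3 + 86 = 89$)
$N W{\left(-8 + 10,11 \right)} + S = 89 \left(-4\right) - \left(4 - 4 \sqrt{38}\right) = -356 - \left(4 - 4 \sqrt{38}\right) = -360 + 4 \sqrt{38}$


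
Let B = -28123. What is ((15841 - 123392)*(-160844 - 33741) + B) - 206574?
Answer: 20927576638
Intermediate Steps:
((15841 - 123392)*(-160844 - 33741) + B) - 206574 = ((15841 - 123392)*(-160844 - 33741) - 28123) - 206574 = (-107551*(-194585) - 28123) - 206574 = (20927811335 - 28123) - 206574 = 20927783212 - 206574 = 20927576638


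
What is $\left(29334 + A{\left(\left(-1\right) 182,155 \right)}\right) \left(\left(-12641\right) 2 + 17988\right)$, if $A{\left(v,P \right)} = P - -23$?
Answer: $-215260528$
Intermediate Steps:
$A{\left(v,P \right)} = 23 + P$ ($A{\left(v,P \right)} = P + 23 = 23 + P$)
$\left(29334 + A{\left(\left(-1\right) 182,155 \right)}\right) \left(\left(-12641\right) 2 + 17988\right) = \left(29334 + \left(23 + 155\right)\right) \left(\left(-12641\right) 2 + 17988\right) = \left(29334 + 178\right) \left(-25282 + 17988\right) = 29512 \left(-7294\right) = -215260528$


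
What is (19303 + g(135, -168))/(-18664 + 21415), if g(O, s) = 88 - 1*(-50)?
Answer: 19441/2751 ≈ 7.0669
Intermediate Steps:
g(O, s) = 138 (g(O, s) = 88 + 50 = 138)
(19303 + g(135, -168))/(-18664 + 21415) = (19303 + 138)/(-18664 + 21415) = 19441/2751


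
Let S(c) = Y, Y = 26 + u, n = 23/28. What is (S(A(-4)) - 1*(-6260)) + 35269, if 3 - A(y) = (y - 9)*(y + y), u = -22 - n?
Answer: 1162901/28 ≈ 41532.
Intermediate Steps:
n = 23/28 (n = 23*(1/28) = 23/28 ≈ 0.82143)
u = -639/28 (u = -22 - 1*23/28 = -22 - 23/28 = -639/28 ≈ -22.821)
A(y) = 3 - 2*y*(-9 + y) (A(y) = 3 - (y - 9)*(y + y) = 3 - (-9 + y)*2*y = 3 - 2*y*(-9 + y))
Y = 89/28 (Y = 26 - 639/28 = 89/28 ≈ 3.1786)
S(c) = 89/28
(S(A(-4)) - 1*(-6260)) + 35269 = (89/28 - 1*(-6260)) + 35269 = (89/28 + 6260) + 35269 = 175369/28 + 35269 = 1162901/28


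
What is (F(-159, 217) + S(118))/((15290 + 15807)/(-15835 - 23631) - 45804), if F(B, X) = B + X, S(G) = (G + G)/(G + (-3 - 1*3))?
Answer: -431307/328678502 ≈ -0.0013122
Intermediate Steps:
S(G) = 2*G/(-6 + G) (S(G) = (2*G)/(G + (-3 - 3)) = (2*G)/(G - 6) = (2*G)/(-6 + G) = 2*G/(-6 + G))
(F(-159, 217) + S(118))/((15290 + 15807)/(-15835 - 23631) - 45804) = ((-159 + 217) + 2*118/(-6 + 118))/((15290 + 15807)/(-15835 - 23631) - 45804) = (58 + 2*118/112)/(31097/(-39466) - 45804) = (58 + 2*118*(1/112))/(31097*(-1/39466) - 45804) = (58 + 59/28)/(-31097/39466 - 45804) = 1683/(28*(-1807731761/39466)) = (1683/28)*(-39466/1807731761) = -431307/328678502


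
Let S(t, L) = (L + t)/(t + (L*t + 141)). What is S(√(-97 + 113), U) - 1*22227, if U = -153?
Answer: -10379860/467 ≈ -22227.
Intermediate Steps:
S(t, L) = (L + t)/(141 + t + L*t) (S(t, L) = (L + t)/(t + (141 + L*t)) = (L + t)/(141 + t + L*t))
S(√(-97 + 113), U) - 1*22227 = (-153 + √(-97 + 113))/(141 + √(-97 + 113) - 153*√(-97 + 113)) - 1*22227 = (-153 + √16)/(141 + √16 - 153*√16) - 22227 = (-153 + 4)/(141 + 4 - 153*4) - 22227 = -149/(141 + 4 - 612) - 22227 = -149/(-467) - 22227 = -1/467*(-149) - 22227 = 149/467 - 22227 = -10379860/467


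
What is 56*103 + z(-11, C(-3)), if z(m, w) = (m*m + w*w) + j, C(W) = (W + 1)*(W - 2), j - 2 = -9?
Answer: 5982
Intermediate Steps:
j = -7 (j = 2 - 9 = -7)
C(W) = (1 + W)*(-2 + W)
z(m, w) = -7 + m² + w² (z(m, w) = (m*m + w*w) - 7 = (m² + w²) - 7 = -7 + m² + w²)
56*103 + z(-11, C(-3)) = 56*103 + (-7 + (-11)² + (-2 + (-3)² - 1*(-3))²) = 5768 + (-7 + 121 + (-2 + 9 + 3)²) = 5768 + (-7 + 121 + 10²) = 5768 + (-7 + 121 + 100) = 5768 + 214 = 5982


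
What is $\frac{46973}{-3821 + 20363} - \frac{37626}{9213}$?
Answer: $- \frac{63215681}{50800482} \approx -1.2444$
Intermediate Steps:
$\frac{46973}{-3821 + 20363} - \frac{37626}{9213} = \frac{46973}{16542} - \frac{12542}{3071} = - \frac{63215681}{50800482}$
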